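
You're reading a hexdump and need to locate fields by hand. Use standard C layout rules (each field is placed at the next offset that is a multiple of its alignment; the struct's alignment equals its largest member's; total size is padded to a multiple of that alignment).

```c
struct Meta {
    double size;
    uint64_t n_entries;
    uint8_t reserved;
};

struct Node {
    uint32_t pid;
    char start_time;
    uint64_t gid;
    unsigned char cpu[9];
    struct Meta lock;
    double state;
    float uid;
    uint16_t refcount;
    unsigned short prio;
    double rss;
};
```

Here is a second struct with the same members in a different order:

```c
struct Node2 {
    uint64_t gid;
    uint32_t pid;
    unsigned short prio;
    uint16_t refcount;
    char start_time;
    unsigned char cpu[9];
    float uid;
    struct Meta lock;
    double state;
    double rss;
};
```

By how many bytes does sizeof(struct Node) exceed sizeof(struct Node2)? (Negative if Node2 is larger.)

8

Meta: 0..8  size  (8B, 8-aligned); 8..16  n_entries  (8B, 8-aligned); 16..17  reserved  (1B, 1-aligned); 17..24  -- tail padding (7B); sizeof = 24, alignof = 8
0..4  pid  (4B, 4-aligned)
4..5  start_time  (1B, 1-aligned)
5..8  -- padding (3B)
8..16  gid  (8B, 8-aligned)
16..25  cpu  (9B, 1-aligned)
25..32  -- padding (7B)
32..56  lock  (24B, 8-aligned)
56..64  state  (8B, 8-aligned)
64..68  uid  (4B, 4-aligned)
68..70  refcount  (2B, 2-aligned)
70..72  prio  (2B, 2-aligned)
72..80  rss  (8B, 8-aligned)
sizeof = 80, alignof = 8
— Node2 —
0..8  gid  (8B, 8-aligned)
8..12  pid  (4B, 4-aligned)
12..14  prio  (2B, 2-aligned)
14..16  refcount  (2B, 2-aligned)
16..17  start_time  (1B, 1-aligned)
17..26  cpu  (9B, 1-aligned)
26..28  -- padding (2B)
28..32  uid  (4B, 4-aligned)
32..56  lock  (24B, 8-aligned)
56..64  state  (8B, 8-aligned)
64..72  rss  (8B, 8-aligned)
sizeof = 72, alignof = 8
80 − 72 = 8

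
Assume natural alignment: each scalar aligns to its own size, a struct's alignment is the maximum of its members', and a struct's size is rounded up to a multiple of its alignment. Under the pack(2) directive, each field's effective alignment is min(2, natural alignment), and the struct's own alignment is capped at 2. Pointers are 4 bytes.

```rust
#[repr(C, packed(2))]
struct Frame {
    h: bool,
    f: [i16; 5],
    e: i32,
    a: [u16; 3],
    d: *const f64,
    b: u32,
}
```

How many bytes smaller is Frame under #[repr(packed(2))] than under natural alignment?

2

natural layout:
  0..1  h  (1B, 1-aligned)
  1..2  -- padding (1B)
  2..12  f  (10B, 2-aligned)
  12..16  e  (4B, 4-aligned)
  16..22  a  (6B, 2-aligned)
  22..24  -- padding (2B)
  24..28  d  (4B, 4-aligned)
  28..32  b  (4B, 4-aligned)
  sizeof = 32, alignof = 4
packed(2) layout:
  0..1  h  (1B, 1-aligned)
  1..2  -- padding (1B)
  2..12  f  (10B, 2-aligned)
  12..16  e  (4B, 2-aligned)
  16..22  a  (6B, 2-aligned)
  22..26  d  (4B, 2-aligned)
  26..30  b  (4B, 2-aligned)
  sizeof = 30, alignof = 2
32 − 30 = 2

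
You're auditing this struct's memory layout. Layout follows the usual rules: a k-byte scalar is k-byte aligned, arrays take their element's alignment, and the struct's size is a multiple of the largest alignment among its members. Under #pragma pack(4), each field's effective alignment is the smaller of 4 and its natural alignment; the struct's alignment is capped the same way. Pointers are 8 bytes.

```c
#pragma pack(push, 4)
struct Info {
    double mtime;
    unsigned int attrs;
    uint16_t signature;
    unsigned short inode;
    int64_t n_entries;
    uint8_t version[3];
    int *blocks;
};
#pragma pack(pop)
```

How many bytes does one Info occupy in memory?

0..8  mtime  (8B, 4-aligned)
8..12  attrs  (4B, 4-aligned)
12..14  signature  (2B, 2-aligned)
14..16  inode  (2B, 2-aligned)
16..24  n_entries  (8B, 4-aligned)
24..27  version  (3B, 1-aligned)
27..28  -- padding (1B)
28..36  blocks  (8B, 4-aligned)
sizeof = 36, alignof = 4

36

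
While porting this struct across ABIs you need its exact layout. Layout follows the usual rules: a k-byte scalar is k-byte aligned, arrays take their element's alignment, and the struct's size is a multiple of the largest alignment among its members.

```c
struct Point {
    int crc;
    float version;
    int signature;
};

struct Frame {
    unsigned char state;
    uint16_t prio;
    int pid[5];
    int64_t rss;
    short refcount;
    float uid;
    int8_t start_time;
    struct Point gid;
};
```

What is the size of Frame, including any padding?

Point: crc at 0 (size 4, align 4) → ends 4; version at 4 (size 4, align 4) → ends 8; signature at 8 (size 4, align 4) → ends 12; total 12 bytes, alignment 4
state at 0 (size 1, align 1) → ends 1
pad 1 to align 2 for prio
prio at 2 (size 2, align 2) → ends 4
pid at 4 (size 20, align 4) → ends 24
rss at 24 (size 8, align 8) → ends 32
refcount at 32 (size 2, align 2) → ends 34
pad 2 to align 4 for uid
uid at 36 (size 4, align 4) → ends 40
start_time at 40 (size 1, align 1) → ends 41
pad 3 to align 4 for gid
gid at 44 (size 12, align 4) → ends 56
total 56 bytes, alignment 8

56 bytes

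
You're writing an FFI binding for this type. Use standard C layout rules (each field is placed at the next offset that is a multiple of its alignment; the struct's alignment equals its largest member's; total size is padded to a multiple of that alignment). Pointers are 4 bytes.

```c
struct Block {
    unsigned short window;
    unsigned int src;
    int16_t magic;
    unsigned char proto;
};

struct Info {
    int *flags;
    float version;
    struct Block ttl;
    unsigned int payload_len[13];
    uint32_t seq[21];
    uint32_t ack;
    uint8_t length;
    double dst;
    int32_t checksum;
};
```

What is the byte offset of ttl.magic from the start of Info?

16

Block: window at 0 (size 2, align 2) → ends 2; pad 2 to align 4 for src; src at 4 (size 4, align 4) → ends 8; magic at 8 (size 2, align 2) → ends 10; proto at 10 (size 1, align 1) → ends 11; tail pad 1 to reach multiple of 4; total 12 bytes, alignment 4
flags at 0 (size 4, align 4) → ends 4
version at 4 (size 4, align 4) → ends 8
ttl at 8 (size 12, align 4) → ends 20
within Block: magic at 8
8 + 8 = 16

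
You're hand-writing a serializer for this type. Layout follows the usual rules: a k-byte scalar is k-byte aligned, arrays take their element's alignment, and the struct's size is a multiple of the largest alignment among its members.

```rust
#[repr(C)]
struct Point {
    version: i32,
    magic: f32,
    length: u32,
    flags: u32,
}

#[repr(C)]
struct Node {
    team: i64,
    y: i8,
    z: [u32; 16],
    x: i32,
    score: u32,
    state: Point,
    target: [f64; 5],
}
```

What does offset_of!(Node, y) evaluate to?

8

Point: @0: version [4B, align 4] → 4; @4: magic [4B, align 4] → 8; @8: length [4B, align 4] → 12; @12: flags [4B, align 4] → 16; size 16, align 4
@0: team [8B, align 8] → 8
@8: y [1B, align 1] → 9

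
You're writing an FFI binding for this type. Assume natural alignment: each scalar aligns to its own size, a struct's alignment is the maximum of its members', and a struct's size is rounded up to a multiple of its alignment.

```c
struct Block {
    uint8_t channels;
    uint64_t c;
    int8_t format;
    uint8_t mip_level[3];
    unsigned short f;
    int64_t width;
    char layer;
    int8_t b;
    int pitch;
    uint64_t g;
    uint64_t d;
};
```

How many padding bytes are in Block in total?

@0: channels [1B, align 1] → 1
+7 pad (align 8)
@8: c [8B, align 8] → 16
@16: format [1B, align 1] → 17
@17: mip_level [3B, align 1] → 20
@20: f [2B, align 2] → 22
+2 pad (align 8)
@24: width [8B, align 8] → 32
@32: layer [1B, align 1] → 33
@33: b [1B, align 1] → 34
+2 pad (align 4)
@36: pitch [4B, align 4] → 40
@40: g [8B, align 8] → 48
@48: d [8B, align 8] → 56
size 56, align 8
data bytes 45, size 56 → padding 11

11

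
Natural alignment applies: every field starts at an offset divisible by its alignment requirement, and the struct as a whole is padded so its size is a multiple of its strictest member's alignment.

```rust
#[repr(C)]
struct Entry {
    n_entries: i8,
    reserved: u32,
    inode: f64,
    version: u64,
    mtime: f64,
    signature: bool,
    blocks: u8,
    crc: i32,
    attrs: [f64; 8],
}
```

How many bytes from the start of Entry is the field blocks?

33

n_entries at 0 (size 1, align 1) → ends 1
pad 3 to align 4 for reserved
reserved at 4 (size 4, align 4) → ends 8
inode at 8 (size 8, align 8) → ends 16
version at 16 (size 8, align 8) → ends 24
mtime at 24 (size 8, align 8) → ends 32
signature at 32 (size 1, align 1) → ends 33
blocks at 33 (size 1, align 1) → ends 34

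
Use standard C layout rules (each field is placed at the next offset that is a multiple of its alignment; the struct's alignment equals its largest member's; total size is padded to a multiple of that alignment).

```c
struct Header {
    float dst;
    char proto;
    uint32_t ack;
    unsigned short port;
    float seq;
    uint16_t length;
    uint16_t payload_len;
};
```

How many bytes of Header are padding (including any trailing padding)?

0..4  dst  (4B, 4-aligned)
4..5  proto  (1B, 1-aligned)
5..8  -- padding (3B)
8..12  ack  (4B, 4-aligned)
12..14  port  (2B, 2-aligned)
14..16  -- padding (2B)
16..20  seq  (4B, 4-aligned)
20..22  length  (2B, 2-aligned)
22..24  payload_len  (2B, 2-aligned)
sizeof = 24, alignof = 4
data bytes 19, size 24 → padding 5

5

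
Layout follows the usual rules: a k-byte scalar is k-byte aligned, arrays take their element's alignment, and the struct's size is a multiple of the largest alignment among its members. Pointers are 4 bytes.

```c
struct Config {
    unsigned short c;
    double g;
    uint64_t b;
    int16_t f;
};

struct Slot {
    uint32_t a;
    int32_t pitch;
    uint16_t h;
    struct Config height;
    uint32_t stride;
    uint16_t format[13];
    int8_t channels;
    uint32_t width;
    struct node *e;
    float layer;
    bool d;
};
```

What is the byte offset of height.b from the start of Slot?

32

Config: 0..2  c  (2B, 2-aligned); 2..8  -- padding (6B); 8..16  g  (8B, 8-aligned); 16..24  b  (8B, 8-aligned); 24..26  f  (2B, 2-aligned); 26..32  -- tail padding (6B); sizeof = 32, alignof = 8
0..4  a  (4B, 4-aligned)
4..8  pitch  (4B, 4-aligned)
8..10  h  (2B, 2-aligned)
10..16  -- padding (6B)
16..48  height  (32B, 8-aligned)
within Config: b at 16
16 + 16 = 32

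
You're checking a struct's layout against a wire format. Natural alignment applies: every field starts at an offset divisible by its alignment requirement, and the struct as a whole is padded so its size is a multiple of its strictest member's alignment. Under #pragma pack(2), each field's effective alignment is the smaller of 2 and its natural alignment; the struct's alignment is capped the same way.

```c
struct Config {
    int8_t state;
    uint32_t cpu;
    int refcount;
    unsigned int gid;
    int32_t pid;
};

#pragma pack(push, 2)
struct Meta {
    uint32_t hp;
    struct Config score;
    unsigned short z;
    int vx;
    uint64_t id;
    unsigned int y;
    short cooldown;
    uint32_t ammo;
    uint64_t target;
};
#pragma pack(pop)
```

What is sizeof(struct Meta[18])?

1008

Config: 0..1  state  (1B, 1-aligned); 1..4  -- padding (3B); 4..8  cpu  (4B, 4-aligned); 8..12  refcount  (4B, 4-aligned); 12..16  gid  (4B, 4-aligned); 16..20  pid  (4B, 4-aligned); sizeof = 20, alignof = 4
0..4  hp  (4B, 2-aligned)
4..24  score  (20B, 2-aligned)
24..26  z  (2B, 2-aligned)
26..30  vx  (4B, 2-aligned)
30..38  id  (8B, 2-aligned)
38..42  y  (4B, 2-aligned)
42..44  cooldown  (2B, 2-aligned)
44..48  ammo  (4B, 2-aligned)
48..56  target  (8B, 2-aligned)
sizeof = 56, alignof = 2
array of 18: 18 × 56 = 1008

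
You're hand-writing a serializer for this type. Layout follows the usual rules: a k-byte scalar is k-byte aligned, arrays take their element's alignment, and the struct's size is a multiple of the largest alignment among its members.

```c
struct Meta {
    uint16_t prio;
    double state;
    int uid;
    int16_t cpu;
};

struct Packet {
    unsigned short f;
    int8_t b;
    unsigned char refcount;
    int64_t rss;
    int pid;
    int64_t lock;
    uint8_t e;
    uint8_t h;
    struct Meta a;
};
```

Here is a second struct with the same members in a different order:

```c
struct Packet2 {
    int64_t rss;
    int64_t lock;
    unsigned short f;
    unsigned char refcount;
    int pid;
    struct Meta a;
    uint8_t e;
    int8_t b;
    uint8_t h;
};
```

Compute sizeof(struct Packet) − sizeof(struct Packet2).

8

Meta: @0: prio [2B, align 2] → 2; +6 pad (align 8); @8: state [8B, align 8] → 16; @16: uid [4B, align 4] → 20; @20: cpu [2B, align 2] → 22; +2 tail pad (align 8); size 24, align 8
@0: f [2B, align 2] → 2
@2: b [1B, align 1] → 3
@3: refcount [1B, align 1] → 4
+4 pad (align 8)
@8: rss [8B, align 8] → 16
@16: pid [4B, align 4] → 20
+4 pad (align 8)
@24: lock [8B, align 8] → 32
@32: e [1B, align 1] → 33
@33: h [1B, align 1] → 34
+6 pad (align 8)
@40: a [24B, align 8] → 64
size 64, align 8
— Packet2 —
@0: rss [8B, align 8] → 8
@8: lock [8B, align 8] → 16
@16: f [2B, align 2] → 18
@18: refcount [1B, align 1] → 19
+1 pad (align 4)
@20: pid [4B, align 4] → 24
@24: a [24B, align 8] → 48
@48: e [1B, align 1] → 49
@49: b [1B, align 1] → 50
@50: h [1B, align 1] → 51
+5 tail pad (align 8)
size 56, align 8
64 − 56 = 8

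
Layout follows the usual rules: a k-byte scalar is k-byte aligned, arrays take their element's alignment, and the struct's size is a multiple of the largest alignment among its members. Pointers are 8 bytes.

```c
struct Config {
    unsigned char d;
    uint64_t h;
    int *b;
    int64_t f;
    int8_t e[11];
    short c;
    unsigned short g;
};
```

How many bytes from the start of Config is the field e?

32

d at 0 (size 1, align 1) → ends 1
pad 7 to align 8 for h
h at 8 (size 8, align 8) → ends 16
b at 16 (size 8, align 8) → ends 24
f at 24 (size 8, align 8) → ends 32
e at 32 (size 11, align 1) → ends 43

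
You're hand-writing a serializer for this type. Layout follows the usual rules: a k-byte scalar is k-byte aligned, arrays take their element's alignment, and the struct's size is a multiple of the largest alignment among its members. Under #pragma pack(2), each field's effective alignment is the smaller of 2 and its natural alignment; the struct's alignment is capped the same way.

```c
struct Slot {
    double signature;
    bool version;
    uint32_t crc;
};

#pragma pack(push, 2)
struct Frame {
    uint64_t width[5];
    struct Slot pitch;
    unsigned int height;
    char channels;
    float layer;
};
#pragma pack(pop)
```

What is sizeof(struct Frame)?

66 bytes

Slot: signature at 0 (size 8, align 8) → ends 8; version at 8 (size 1, align 1) → ends 9; pad 3 to align 4 for crc; crc at 12 (size 4, align 4) → ends 16; total 16 bytes, alignment 8
width at 0 (size 40, align 2) → ends 40
pitch at 40 (size 16, align 2) → ends 56
height at 56 (size 4, align 2) → ends 60
channels at 60 (size 1, align 1) → ends 61
pad 1 to align 2 for layer
layer at 62 (size 4, align 2) → ends 66
total 66 bytes, alignment 2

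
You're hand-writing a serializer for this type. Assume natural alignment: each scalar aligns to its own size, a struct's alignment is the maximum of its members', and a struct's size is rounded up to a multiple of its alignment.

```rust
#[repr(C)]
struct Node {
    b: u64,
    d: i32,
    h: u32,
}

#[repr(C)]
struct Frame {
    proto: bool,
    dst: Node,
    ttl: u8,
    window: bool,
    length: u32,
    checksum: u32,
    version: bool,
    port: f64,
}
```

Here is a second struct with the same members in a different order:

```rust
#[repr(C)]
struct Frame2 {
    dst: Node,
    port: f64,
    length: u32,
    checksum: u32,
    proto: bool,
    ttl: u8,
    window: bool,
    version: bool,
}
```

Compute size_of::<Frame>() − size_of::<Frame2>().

Node: @0: b [8B, align 8] → 8; @8: d [4B, align 4] → 12; @12: h [4B, align 4] → 16; size 16, align 8
@0: proto [1B, align 1] → 1
+7 pad (align 8)
@8: dst [16B, align 8] → 24
@24: ttl [1B, align 1] → 25
@25: window [1B, align 1] → 26
+2 pad (align 4)
@28: length [4B, align 4] → 32
@32: checksum [4B, align 4] → 36
@36: version [1B, align 1] → 37
+3 pad (align 8)
@40: port [8B, align 8] → 48
size 48, align 8
— Frame2 —
@0: dst [16B, align 8] → 16
@16: port [8B, align 8] → 24
@24: length [4B, align 4] → 28
@28: checksum [4B, align 4] → 32
@32: proto [1B, align 1] → 33
@33: ttl [1B, align 1] → 34
@34: window [1B, align 1] → 35
@35: version [1B, align 1] → 36
+4 tail pad (align 8)
size 40, align 8
48 − 40 = 8

8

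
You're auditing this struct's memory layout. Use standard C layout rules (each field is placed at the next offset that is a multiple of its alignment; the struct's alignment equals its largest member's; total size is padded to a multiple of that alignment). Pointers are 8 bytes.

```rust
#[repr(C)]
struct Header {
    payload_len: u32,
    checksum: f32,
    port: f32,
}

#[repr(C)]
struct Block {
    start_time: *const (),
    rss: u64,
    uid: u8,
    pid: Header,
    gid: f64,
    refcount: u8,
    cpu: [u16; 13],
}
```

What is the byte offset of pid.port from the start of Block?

Header: 0..4  payload_len  (4B, 4-aligned); 4..8  checksum  (4B, 4-aligned); 8..12  port  (4B, 4-aligned); sizeof = 12, alignof = 4
0..8  start_time  (8B, 8-aligned)
8..16  rss  (8B, 8-aligned)
16..17  uid  (1B, 1-aligned)
17..20  -- padding (3B)
20..32  pid  (12B, 4-aligned)
within Header: port at 8
20 + 8 = 28

28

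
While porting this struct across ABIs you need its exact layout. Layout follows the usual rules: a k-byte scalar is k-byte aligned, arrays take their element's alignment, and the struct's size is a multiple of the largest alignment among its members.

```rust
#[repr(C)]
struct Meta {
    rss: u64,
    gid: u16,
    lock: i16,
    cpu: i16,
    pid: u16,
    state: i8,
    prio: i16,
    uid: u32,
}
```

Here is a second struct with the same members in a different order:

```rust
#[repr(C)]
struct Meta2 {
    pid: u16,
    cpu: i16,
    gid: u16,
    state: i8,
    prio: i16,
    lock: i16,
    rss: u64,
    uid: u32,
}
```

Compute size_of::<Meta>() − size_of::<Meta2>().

-8

0..8  rss  (8B, 8-aligned)
8..10  gid  (2B, 2-aligned)
10..12  lock  (2B, 2-aligned)
12..14  cpu  (2B, 2-aligned)
14..16  pid  (2B, 2-aligned)
16..17  state  (1B, 1-aligned)
17..18  -- padding (1B)
18..20  prio  (2B, 2-aligned)
20..24  uid  (4B, 4-aligned)
sizeof = 24, alignof = 8
— Meta2 —
0..2  pid  (2B, 2-aligned)
2..4  cpu  (2B, 2-aligned)
4..6  gid  (2B, 2-aligned)
6..7  state  (1B, 1-aligned)
7..8  -- padding (1B)
8..10  prio  (2B, 2-aligned)
10..12  lock  (2B, 2-aligned)
12..16  -- padding (4B)
16..24  rss  (8B, 8-aligned)
24..28  uid  (4B, 4-aligned)
28..32  -- tail padding (4B)
sizeof = 32, alignof = 8
24 − 32 = -8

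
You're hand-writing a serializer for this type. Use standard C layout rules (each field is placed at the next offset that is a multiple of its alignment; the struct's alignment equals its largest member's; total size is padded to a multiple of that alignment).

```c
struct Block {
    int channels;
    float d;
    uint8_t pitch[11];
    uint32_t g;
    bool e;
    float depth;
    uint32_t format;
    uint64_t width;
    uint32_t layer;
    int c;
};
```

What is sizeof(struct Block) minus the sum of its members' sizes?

0..4  channels  (4B, 4-aligned)
4..8  d  (4B, 4-aligned)
8..19  pitch  (11B, 1-aligned)
19..20  -- padding (1B)
20..24  g  (4B, 4-aligned)
24..25  e  (1B, 1-aligned)
25..28  -- padding (3B)
28..32  depth  (4B, 4-aligned)
32..36  format  (4B, 4-aligned)
36..40  -- padding (4B)
40..48  width  (8B, 8-aligned)
48..52  layer  (4B, 4-aligned)
52..56  c  (4B, 4-aligned)
sizeof = 56, alignof = 8
data bytes 48, size 56 → padding 8

8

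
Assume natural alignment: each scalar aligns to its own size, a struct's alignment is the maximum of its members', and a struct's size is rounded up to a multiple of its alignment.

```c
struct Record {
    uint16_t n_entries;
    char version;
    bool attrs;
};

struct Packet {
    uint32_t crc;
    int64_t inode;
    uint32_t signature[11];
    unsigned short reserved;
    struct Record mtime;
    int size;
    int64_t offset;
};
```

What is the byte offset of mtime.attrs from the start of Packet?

65

Record: n_entries at 0 (size 2, align 2) → ends 2; version at 2 (size 1, align 1) → ends 3; attrs at 3 (size 1, align 1) → ends 4; total 4 bytes, alignment 2
crc at 0 (size 4, align 4) → ends 4
pad 4 to align 8 for inode
inode at 8 (size 8, align 8) → ends 16
signature at 16 (size 44, align 4) → ends 60
reserved at 60 (size 2, align 2) → ends 62
mtime at 62 (size 4, align 2) → ends 66
within Record: attrs at 3
62 + 3 = 65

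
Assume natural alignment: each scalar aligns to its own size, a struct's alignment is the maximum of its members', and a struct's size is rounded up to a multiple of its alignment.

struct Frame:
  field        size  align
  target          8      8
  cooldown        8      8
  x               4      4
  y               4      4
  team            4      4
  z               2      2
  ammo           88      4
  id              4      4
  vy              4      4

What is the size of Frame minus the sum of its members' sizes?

2

target at 0 (size 8, align 8) → ends 8
cooldown at 8 (size 8, align 8) → ends 16
x at 16 (size 4, align 4) → ends 20
y at 20 (size 4, align 4) → ends 24
team at 24 (size 4, align 4) → ends 28
z at 28 (size 2, align 2) → ends 30
pad 2 to align 4 for ammo
ammo at 32 (size 88, align 4) → ends 120
id at 120 (size 4, align 4) → ends 124
vy at 124 (size 4, align 4) → ends 128
total 128 bytes, alignment 8
data bytes 126, size 128 → padding 2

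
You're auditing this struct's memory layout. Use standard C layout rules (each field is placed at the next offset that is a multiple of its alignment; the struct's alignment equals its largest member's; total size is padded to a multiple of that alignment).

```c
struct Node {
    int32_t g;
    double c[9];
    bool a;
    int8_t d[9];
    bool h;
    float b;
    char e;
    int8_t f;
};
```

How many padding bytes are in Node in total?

11

g at 0 (size 4, align 4) → ends 4
pad 4 to align 8 for c
c at 8 (size 72, align 8) → ends 80
a at 80 (size 1, align 1) → ends 81
d at 81 (size 9, align 1) → ends 90
h at 90 (size 1, align 1) → ends 91
pad 1 to align 4 for b
b at 92 (size 4, align 4) → ends 96
e at 96 (size 1, align 1) → ends 97
f at 97 (size 1, align 1) → ends 98
tail pad 6 to reach multiple of 8
total 104 bytes, alignment 8
data bytes 93, size 104 → padding 11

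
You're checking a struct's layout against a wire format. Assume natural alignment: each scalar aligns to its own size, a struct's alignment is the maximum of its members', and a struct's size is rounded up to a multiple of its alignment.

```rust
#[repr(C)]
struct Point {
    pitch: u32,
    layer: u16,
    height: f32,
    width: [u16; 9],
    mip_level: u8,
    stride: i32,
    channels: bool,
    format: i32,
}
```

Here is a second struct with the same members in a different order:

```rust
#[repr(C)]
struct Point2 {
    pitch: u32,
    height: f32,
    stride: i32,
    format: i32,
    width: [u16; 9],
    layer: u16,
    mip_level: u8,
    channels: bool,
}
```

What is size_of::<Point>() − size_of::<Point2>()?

0..4  pitch  (4B, 4-aligned)
4..6  layer  (2B, 2-aligned)
6..8  -- padding (2B)
8..12  height  (4B, 4-aligned)
12..30  width  (18B, 2-aligned)
30..31  mip_level  (1B, 1-aligned)
31..32  -- padding (1B)
32..36  stride  (4B, 4-aligned)
36..37  channels  (1B, 1-aligned)
37..40  -- padding (3B)
40..44  format  (4B, 4-aligned)
sizeof = 44, alignof = 4
— Point2 —
0..4  pitch  (4B, 4-aligned)
4..8  height  (4B, 4-aligned)
8..12  stride  (4B, 4-aligned)
12..16  format  (4B, 4-aligned)
16..34  width  (18B, 2-aligned)
34..36  layer  (2B, 2-aligned)
36..37  mip_level  (1B, 1-aligned)
37..38  channels  (1B, 1-aligned)
38..40  -- tail padding (2B)
sizeof = 40, alignof = 4
44 − 40 = 4

4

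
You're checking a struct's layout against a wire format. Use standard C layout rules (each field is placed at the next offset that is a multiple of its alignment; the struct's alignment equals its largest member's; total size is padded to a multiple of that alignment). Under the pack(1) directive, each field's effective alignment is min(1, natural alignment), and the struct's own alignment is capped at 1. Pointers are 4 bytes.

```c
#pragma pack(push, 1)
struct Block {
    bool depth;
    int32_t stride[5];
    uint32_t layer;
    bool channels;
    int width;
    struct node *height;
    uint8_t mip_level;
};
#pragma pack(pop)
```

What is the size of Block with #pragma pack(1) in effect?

0..1  depth  (1B, 1-aligned)
1..21  stride  (20B, 1-aligned)
21..25  layer  (4B, 1-aligned)
25..26  channels  (1B, 1-aligned)
26..30  width  (4B, 1-aligned)
30..34  height  (4B, 1-aligned)
34..35  mip_level  (1B, 1-aligned)
sizeof = 35, alignof = 1

35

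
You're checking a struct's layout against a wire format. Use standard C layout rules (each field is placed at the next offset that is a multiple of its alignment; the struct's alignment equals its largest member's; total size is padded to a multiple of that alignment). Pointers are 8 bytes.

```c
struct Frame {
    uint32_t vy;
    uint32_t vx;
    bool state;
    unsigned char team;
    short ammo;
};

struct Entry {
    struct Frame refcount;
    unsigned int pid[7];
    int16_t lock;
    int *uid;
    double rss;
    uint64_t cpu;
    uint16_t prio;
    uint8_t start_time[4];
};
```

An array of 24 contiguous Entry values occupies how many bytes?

Frame: vy at 0 (size 4, align 4) → ends 4; vx at 4 (size 4, align 4) → ends 8; state at 8 (size 1, align 1) → ends 9; team at 9 (size 1, align 1) → ends 10; ammo at 10 (size 2, align 2) → ends 12; total 12 bytes, alignment 4
refcount at 0 (size 12, align 4) → ends 12
pid at 12 (size 28, align 4) → ends 40
lock at 40 (size 2, align 2) → ends 42
pad 6 to align 8 for uid
uid at 48 (size 8, align 8) → ends 56
rss at 56 (size 8, align 8) → ends 64
cpu at 64 (size 8, align 8) → ends 72
prio at 72 (size 2, align 2) → ends 74
start_time at 74 (size 4, align 1) → ends 78
tail pad 2 to reach multiple of 8
total 80 bytes, alignment 8
array of 24: 24 × 80 = 1920

1920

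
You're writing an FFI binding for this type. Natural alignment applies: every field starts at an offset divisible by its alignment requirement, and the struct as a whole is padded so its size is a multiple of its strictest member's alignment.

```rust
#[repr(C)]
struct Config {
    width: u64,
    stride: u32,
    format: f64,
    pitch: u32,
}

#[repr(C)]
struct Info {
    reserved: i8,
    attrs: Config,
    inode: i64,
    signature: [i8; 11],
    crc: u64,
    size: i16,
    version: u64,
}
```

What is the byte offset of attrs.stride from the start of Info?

16

Config: 0..8  width  (8B, 8-aligned); 8..12  stride  (4B, 4-aligned); 12..16  -- padding (4B); 16..24  format  (8B, 8-aligned); 24..28  pitch  (4B, 4-aligned); 28..32  -- tail padding (4B); sizeof = 32, alignof = 8
0..1  reserved  (1B, 1-aligned)
1..8  -- padding (7B)
8..40  attrs  (32B, 8-aligned)
within Config: stride at 8
8 + 8 = 16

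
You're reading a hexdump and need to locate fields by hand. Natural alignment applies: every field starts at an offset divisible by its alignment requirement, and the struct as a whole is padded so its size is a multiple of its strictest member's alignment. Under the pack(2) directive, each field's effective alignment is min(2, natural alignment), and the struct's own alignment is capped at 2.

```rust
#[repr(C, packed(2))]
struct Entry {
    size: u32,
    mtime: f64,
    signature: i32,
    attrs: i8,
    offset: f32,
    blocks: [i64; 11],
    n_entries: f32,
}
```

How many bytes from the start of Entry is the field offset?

18

size at 0 (size 4, align 2) → ends 4
mtime at 4 (size 8, align 2) → ends 12
signature at 12 (size 4, align 2) → ends 16
attrs at 16 (size 1, align 1) → ends 17
pad 1 to align 2 for offset
offset at 18 (size 4, align 2) → ends 22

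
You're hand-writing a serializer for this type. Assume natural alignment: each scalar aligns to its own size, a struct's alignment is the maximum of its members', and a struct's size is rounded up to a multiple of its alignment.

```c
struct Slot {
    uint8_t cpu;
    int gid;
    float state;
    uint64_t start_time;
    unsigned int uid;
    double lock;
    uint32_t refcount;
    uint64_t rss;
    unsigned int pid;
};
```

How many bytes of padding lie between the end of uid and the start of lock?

cpu at 0 (size 1, align 1) → ends 1
pad 3 to align 4 for gid
gid at 4 (size 4, align 4) → ends 8
state at 8 (size 4, align 4) → ends 12
pad 4 to align 8 for start_time
start_time at 16 (size 8, align 8) → ends 24
uid at 24 (size 4, align 4) → ends 28
pad 4 to align 8 for lock
lock at 32 (size 8, align 8) → ends 40

4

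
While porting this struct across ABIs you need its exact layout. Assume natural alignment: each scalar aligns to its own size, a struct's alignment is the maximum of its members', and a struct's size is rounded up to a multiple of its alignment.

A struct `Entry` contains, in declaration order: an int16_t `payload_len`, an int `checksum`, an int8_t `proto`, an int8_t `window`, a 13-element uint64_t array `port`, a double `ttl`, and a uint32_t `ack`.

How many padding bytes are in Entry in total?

12

@0: payload_len [2B, align 2] → 2
+2 pad (align 4)
@4: checksum [4B, align 4] → 8
@8: proto [1B, align 1] → 9
@9: window [1B, align 1] → 10
+6 pad (align 8)
@16: port [104B, align 8] → 120
@120: ttl [8B, align 8] → 128
@128: ack [4B, align 4] → 132
+4 tail pad (align 8)
size 136, align 8
data bytes 124, size 136 → padding 12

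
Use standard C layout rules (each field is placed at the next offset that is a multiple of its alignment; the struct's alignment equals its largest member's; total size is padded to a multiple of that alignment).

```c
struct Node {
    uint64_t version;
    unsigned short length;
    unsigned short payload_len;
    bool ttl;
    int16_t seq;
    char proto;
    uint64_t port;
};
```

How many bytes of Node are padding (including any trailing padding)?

8

@0: version [8B, align 8] → 8
@8: length [2B, align 2] → 10
@10: payload_len [2B, align 2] → 12
@12: ttl [1B, align 1] → 13
+1 pad (align 2)
@14: seq [2B, align 2] → 16
@16: proto [1B, align 1] → 17
+7 pad (align 8)
@24: port [8B, align 8] → 32
size 32, align 8
data bytes 24, size 32 → padding 8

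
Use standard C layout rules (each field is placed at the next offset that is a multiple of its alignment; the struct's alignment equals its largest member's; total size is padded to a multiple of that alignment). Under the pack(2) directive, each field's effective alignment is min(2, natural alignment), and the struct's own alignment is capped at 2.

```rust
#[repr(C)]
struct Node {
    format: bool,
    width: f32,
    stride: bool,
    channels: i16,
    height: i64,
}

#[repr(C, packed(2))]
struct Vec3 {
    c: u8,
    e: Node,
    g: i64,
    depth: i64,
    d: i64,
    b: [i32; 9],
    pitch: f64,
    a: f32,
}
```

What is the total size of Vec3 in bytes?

98

Node: @0: format [1B, align 1] → 1; +3 pad (align 4); @4: width [4B, align 4] → 8; @8: stride [1B, align 1] → 9; +1 pad (align 2); @10: channels [2B, align 2] → 12; +4 pad (align 8); @16: height [8B, align 8] → 24; size 24, align 8
@0: c [1B, align 1] → 1
+1 pad (align 2)
@2: e [24B, align 2] → 26
@26: g [8B, align 2] → 34
@34: depth [8B, align 2] → 42
@42: d [8B, align 2] → 50
@50: b [36B, align 2] → 86
@86: pitch [8B, align 2] → 94
@94: a [4B, align 2] → 98
size 98, align 2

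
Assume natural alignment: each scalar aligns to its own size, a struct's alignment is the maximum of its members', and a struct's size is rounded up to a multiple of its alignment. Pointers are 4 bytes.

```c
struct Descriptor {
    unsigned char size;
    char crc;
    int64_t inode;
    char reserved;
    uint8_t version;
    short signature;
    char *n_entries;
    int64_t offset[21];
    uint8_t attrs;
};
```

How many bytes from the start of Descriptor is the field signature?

18

@0: size [1B, align 1] → 1
@1: crc [1B, align 1] → 2
+6 pad (align 8)
@8: inode [8B, align 8] → 16
@16: reserved [1B, align 1] → 17
@17: version [1B, align 1] → 18
@18: signature [2B, align 2] → 20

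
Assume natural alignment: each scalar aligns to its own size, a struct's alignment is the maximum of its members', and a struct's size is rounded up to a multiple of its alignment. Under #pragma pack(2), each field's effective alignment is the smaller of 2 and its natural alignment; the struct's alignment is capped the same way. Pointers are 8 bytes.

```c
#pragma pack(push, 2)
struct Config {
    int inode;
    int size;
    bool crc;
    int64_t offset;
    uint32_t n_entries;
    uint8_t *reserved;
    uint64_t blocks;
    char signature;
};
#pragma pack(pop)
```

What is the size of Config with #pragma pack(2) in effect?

0..4  inode  (4B, 2-aligned)
4..8  size  (4B, 2-aligned)
8..9  crc  (1B, 1-aligned)
9..10  -- padding (1B)
10..18  offset  (8B, 2-aligned)
18..22  n_entries  (4B, 2-aligned)
22..30  reserved  (8B, 2-aligned)
30..38  blocks  (8B, 2-aligned)
38..39  signature  (1B, 1-aligned)
39..40  -- tail padding (1B)
sizeof = 40, alignof = 2

40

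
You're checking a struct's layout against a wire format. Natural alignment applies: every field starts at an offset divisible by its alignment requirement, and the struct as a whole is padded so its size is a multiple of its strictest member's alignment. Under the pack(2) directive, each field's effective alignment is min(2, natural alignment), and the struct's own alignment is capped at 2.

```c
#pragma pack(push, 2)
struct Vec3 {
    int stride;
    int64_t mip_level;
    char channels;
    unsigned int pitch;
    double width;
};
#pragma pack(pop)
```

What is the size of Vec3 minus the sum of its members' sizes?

1

stride at 0 (size 4, align 2) → ends 4
mip_level at 4 (size 8, align 2) → ends 12
channels at 12 (size 1, align 1) → ends 13
pad 1 to align 2 for pitch
pitch at 14 (size 4, align 2) → ends 18
width at 18 (size 8, align 2) → ends 26
total 26 bytes, alignment 2
data bytes 25, size 26 → padding 1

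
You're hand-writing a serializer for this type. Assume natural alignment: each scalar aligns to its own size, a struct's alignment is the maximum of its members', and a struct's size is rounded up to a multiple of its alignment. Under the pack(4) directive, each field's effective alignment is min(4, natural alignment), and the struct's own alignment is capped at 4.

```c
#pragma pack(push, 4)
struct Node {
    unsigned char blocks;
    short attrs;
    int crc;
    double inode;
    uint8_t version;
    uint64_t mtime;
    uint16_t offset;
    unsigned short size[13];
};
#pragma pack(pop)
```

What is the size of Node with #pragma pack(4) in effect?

@0: blocks [1B, align 1] → 1
+1 pad (align 2)
@2: attrs [2B, align 2] → 4
@4: crc [4B, align 4] → 8
@8: inode [8B, align 4] → 16
@16: version [1B, align 1] → 17
+3 pad (align 4)
@20: mtime [8B, align 4] → 28
@28: offset [2B, align 2] → 30
@30: size [26B, align 2] → 56
size 56, align 4

56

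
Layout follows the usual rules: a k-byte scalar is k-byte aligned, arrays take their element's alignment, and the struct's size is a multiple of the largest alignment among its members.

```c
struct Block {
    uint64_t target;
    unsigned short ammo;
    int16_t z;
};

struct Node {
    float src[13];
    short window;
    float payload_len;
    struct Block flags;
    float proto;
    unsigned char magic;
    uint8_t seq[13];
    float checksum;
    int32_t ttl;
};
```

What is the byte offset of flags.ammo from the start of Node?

Block: 0..8  target  (8B, 8-aligned); 8..10  ammo  (2B, 2-aligned); 10..12  z  (2B, 2-aligned); 12..16  -- tail padding (4B); sizeof = 16, alignof = 8
0..52  src  (52B, 4-aligned)
52..54  window  (2B, 2-aligned)
54..56  -- padding (2B)
56..60  payload_len  (4B, 4-aligned)
60..64  -- padding (4B)
64..80  flags  (16B, 8-aligned)
within Block: ammo at 8
64 + 8 = 72

72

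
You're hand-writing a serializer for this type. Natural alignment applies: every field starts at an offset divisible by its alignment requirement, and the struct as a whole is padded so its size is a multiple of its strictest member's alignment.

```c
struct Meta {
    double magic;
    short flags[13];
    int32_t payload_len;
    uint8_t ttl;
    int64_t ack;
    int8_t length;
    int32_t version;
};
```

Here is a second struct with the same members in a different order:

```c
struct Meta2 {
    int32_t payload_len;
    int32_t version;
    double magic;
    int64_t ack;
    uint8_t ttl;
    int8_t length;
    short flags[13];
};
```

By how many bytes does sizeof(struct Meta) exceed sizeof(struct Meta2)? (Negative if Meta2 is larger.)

magic at 0 (size 8, align 8) → ends 8
flags at 8 (size 26, align 2) → ends 34
pad 2 to align 4 for payload_len
payload_len at 36 (size 4, align 4) → ends 40
ttl at 40 (size 1, align 1) → ends 41
pad 7 to align 8 for ack
ack at 48 (size 8, align 8) → ends 56
length at 56 (size 1, align 1) → ends 57
pad 3 to align 4 for version
version at 60 (size 4, align 4) → ends 64
total 64 bytes, alignment 8
— Meta2 —
payload_len at 0 (size 4, align 4) → ends 4
version at 4 (size 4, align 4) → ends 8
magic at 8 (size 8, align 8) → ends 16
ack at 16 (size 8, align 8) → ends 24
ttl at 24 (size 1, align 1) → ends 25
length at 25 (size 1, align 1) → ends 26
flags at 26 (size 26, align 2) → ends 52
tail pad 4 to reach multiple of 8
total 56 bytes, alignment 8
64 − 56 = 8

8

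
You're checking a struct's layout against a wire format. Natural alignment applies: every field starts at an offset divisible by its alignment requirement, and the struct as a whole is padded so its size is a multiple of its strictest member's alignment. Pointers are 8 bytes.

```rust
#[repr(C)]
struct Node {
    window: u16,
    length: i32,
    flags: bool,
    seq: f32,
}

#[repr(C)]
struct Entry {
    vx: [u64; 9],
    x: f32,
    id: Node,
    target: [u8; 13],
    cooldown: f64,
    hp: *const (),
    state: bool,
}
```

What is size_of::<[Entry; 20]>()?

2720

Node: @0: window [2B, align 2] → 2; +2 pad (align 4); @4: length [4B, align 4] → 8; @8: flags [1B, align 1] → 9; +3 pad (align 4); @12: seq [4B, align 4] → 16; size 16, align 4
@0: vx [72B, align 8] → 72
@72: x [4B, align 4] → 76
@76: id [16B, align 4] → 92
@92: target [13B, align 1] → 105
+7 pad (align 8)
@112: cooldown [8B, align 8] → 120
@120: hp [8B, align 8] → 128
@128: state [1B, align 1] → 129
+7 tail pad (align 8)
size 136, align 8
array of 20: 20 × 136 = 2720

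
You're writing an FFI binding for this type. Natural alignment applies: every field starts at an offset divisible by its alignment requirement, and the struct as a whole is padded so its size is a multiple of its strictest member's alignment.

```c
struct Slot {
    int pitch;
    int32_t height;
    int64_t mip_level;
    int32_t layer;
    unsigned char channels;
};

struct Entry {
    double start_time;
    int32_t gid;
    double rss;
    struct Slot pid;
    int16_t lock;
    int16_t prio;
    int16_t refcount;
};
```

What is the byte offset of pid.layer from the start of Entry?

40

Slot: 0..4  pitch  (4B, 4-aligned); 4..8  height  (4B, 4-aligned); 8..16  mip_level  (8B, 8-aligned); 16..20  layer  (4B, 4-aligned); 20..21  channels  (1B, 1-aligned); 21..24  -- tail padding (3B); sizeof = 24, alignof = 8
0..8  start_time  (8B, 8-aligned)
8..12  gid  (4B, 4-aligned)
12..16  -- padding (4B)
16..24  rss  (8B, 8-aligned)
24..48  pid  (24B, 8-aligned)
within Slot: layer at 16
24 + 16 = 40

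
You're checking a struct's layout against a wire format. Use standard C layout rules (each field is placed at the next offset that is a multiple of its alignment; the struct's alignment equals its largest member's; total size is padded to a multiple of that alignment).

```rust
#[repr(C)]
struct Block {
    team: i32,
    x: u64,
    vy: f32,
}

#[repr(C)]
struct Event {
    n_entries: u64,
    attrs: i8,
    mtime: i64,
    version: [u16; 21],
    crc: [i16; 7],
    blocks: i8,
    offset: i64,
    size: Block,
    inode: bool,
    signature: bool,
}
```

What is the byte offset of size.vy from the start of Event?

Block: 0..4  team  (4B, 4-aligned); 4..8  -- padding (4B); 8..16  x  (8B, 8-aligned); 16..20  vy  (4B, 4-aligned); 20..24  -- tail padding (4B); sizeof = 24, alignof = 8
0..8  n_entries  (8B, 8-aligned)
8..9  attrs  (1B, 1-aligned)
9..16  -- padding (7B)
16..24  mtime  (8B, 8-aligned)
24..66  version  (42B, 2-aligned)
66..80  crc  (14B, 2-aligned)
80..81  blocks  (1B, 1-aligned)
81..88  -- padding (7B)
88..96  offset  (8B, 8-aligned)
96..120  size  (24B, 8-aligned)
within Block: vy at 16
96 + 16 = 112

112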